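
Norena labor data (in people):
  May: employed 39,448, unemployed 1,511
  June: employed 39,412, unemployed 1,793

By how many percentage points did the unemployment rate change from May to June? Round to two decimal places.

May: labor force = 39,448 + 1,511 = 40,959; u = 1,511/40,959 = 3.69%.
June: labor force = 39,412 + 1,793 = 41,205; u = 1,793/41,205 = 4.35%.
Change = 4.35% − 3.69% = +0.66 pp.

The unemployment rate changed by +0.66 percentage points.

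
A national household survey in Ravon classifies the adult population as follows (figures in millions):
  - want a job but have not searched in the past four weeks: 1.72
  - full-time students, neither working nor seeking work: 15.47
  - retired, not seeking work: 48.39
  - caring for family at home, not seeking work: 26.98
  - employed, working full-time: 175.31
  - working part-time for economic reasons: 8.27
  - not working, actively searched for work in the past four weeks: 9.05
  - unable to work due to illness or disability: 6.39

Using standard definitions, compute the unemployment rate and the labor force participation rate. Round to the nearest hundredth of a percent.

Employed = 175.31 + 8.27 = 183.58 million (anyone who worked, including part-time for economic reasons, counts as employed).
Unemployed = 9.05 million.
Labor force = 183.58 + 9.05 = 192.63 million.
Not in labor force = 1.72 + 15.47 + 48.39 + 26.98 + 6.39 = 98.95 million (those not working and not actively searching are outside the labor force — including those who want a job but have given up searching).
Civilian working-age population = 192.63 + 98.95 = 291.58 million.
Unemployment rate = 9.05 / 192.63 = 4.70%.
Labor force participation rate = 192.63 / 291.58 = 66.06%.

Unemployment rate ≈ 4.70%; labor force participation rate ≈ 66.06%.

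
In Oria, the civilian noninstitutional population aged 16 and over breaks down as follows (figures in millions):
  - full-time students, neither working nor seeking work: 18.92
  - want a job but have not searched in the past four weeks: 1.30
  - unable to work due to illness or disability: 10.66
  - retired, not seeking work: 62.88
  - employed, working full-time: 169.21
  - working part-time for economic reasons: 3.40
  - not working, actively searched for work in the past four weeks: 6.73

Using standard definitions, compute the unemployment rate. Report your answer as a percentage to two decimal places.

Unemployment rate ≈ 3.75%.

Employed = 169.21 + 3.40 = 172.61 million (anyone who worked, including part-time for economic reasons, counts as employed).
Unemployed = 6.73 million.
Labor force = 172.61 + 6.73 = 179.34 million.
Unemployment rate = 6.73 / 179.34 = 3.75%.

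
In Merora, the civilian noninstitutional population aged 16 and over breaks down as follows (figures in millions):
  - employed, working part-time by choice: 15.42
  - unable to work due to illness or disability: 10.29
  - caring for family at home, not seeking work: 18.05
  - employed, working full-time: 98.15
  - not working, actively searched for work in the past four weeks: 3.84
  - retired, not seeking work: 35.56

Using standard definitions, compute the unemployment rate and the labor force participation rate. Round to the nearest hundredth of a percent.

Employed = 15.42 + 98.15 = 113.57 million.
Unemployed = 3.84 million.
Labor force = 113.57 + 3.84 = 117.41 million.
Not in labor force = 10.29 + 18.05 + 35.56 = 63.90 million (those not working and not actively searching are outside the labor force).
Civilian working-age population = 117.41 + 63.90 = 181.31 million.
Unemployment rate = 3.84 / 117.41 = 3.27%.
Labor force participation rate = 117.41 / 181.31 = 64.76%.

Unemployment rate ≈ 3.27%; labor force participation rate ≈ 64.76%.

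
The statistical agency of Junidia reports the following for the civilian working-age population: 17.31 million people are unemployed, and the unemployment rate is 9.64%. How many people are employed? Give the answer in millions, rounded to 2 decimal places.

Labor force = U / u = 17.31 / 0.0964 ≈ 179.56 million.
Employed = labor force − unemployed = 179.56 − 17.31 = 162.25 million.

About 162.25 million are employed.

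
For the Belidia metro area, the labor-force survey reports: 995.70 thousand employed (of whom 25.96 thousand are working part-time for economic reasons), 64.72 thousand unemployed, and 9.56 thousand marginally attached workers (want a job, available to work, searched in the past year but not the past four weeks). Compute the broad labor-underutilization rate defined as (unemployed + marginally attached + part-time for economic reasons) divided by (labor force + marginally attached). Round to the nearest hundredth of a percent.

Broad underutilization rate ≈ 9.37%.

Labor force = 995.70 + 64.72 = 1,060.42 thousand.
Numerator = 64.72 + 9.56 + 25.96 = 100.24 thousand.
Denominator = 1,060.42 + 9.56 = 1,069.98 thousand.
Broad rate = 100.24 / 1,069.98 = 9.37%.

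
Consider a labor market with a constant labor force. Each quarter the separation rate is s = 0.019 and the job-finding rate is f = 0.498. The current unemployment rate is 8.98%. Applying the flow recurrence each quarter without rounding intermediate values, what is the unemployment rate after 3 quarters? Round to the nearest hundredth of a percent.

Unemployment rate after three quarters ≈ 4.27%.

With a fixed labor force, u_{t+1} = u_t + s·(1−u_t) − f·u_t = u_t·(1−s−f) + s.
Here 1−s−f = 0.483 and s = 0.019.
u_1 = 0.089800 × 0.483 + 0.019 = 0.062373.
u_2 = 0.062373 × 0.483 + 0.019 = 0.049126.
u_3 = 0.049126 × 0.483 + 0.019 = 0.042728.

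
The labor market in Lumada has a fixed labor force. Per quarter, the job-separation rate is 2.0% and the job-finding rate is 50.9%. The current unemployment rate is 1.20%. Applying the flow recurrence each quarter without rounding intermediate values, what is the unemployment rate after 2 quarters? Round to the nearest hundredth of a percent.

With a fixed labor force, u_{t+1} = u_t + s·(1−u_t) − f·u_t = u_t·(1−s−f) + s.
Here 1−s−f = 0.471 and s = 0.020.
u_1 = 0.012000 × 0.471 + 0.020 = 0.025652.
u_2 = 0.025652 × 0.471 + 0.020 = 0.032082.

Unemployment rate after two quarters ≈ 3.21%.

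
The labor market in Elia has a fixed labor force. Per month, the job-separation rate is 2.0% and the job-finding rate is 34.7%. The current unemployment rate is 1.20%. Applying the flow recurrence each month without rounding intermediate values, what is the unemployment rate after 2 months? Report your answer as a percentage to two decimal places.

Unemployment rate after two months ≈ 3.75%.

With a fixed labor force, u_{t+1} = u_t + s·(1−u_t) − f·u_t = u_t·(1−s−f) + s.
Here 1−s−f = 0.633 and s = 0.020.
u_1 = 0.012000 × 0.633 + 0.020 = 0.027596.
u_2 = 0.027596 × 0.633 + 0.020 = 0.037468.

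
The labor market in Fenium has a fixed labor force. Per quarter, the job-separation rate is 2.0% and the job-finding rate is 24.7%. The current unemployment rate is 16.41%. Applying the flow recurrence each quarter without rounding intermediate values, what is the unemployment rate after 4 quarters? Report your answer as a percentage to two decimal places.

With a fixed labor force, u_{t+1} = u_t + s·(1−u_t) − f·u_t = u_t·(1−s−f) + s.
Here 1−s−f = 0.733 and s = 0.020.
u_1 = 0.164100 × 0.733 + 0.020 = 0.140285.
u_2 = 0.140285 × 0.733 + 0.020 = 0.122829.
u_3 = 0.122829 × 0.733 + 0.020 = 0.110034.
u_4 = 0.110034 × 0.733 + 0.020 = 0.100655.

Unemployment rate after four quarters ≈ 10.07%.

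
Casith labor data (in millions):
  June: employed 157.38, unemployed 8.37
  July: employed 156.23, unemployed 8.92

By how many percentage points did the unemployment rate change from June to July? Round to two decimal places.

The unemployment rate changed by +0.35 percentage points.

June: labor force = 157.38 + 8.37 = 165.75; u = 8.37/165.75 = 5.05%.
July: labor force = 156.23 + 8.92 = 165.15; u = 8.92/165.15 = 5.40%.
Change = 5.40% − 5.05% = +0.35 pp.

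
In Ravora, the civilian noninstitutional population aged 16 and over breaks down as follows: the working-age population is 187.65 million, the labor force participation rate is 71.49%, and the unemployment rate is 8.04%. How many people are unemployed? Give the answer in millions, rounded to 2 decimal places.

About 10.79 million are unemployed.

Labor force = 0.7149 × 187.65 = 134.15 million.
Unemployed = 0.0804 × 134.15 ≈ 10.79 million.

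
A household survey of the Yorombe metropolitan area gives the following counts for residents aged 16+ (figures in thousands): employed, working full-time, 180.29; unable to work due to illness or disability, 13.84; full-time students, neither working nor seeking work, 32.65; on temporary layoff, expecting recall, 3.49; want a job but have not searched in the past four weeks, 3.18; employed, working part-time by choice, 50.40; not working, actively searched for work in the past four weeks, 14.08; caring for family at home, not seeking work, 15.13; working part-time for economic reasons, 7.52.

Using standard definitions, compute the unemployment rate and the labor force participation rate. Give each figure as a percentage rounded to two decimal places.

Employed = 180.29 + 50.40 + 7.52 = 238.21 thousand (anyone who worked, including part-time for economic reasons, counts as employed).
Unemployed = 3.49 + 14.08 = 17.57 thousand (jobless and actively searching, or on temporary layoff).
Labor force = 238.21 + 17.57 = 255.78 thousand.
Not in labor force = 13.84 + 32.65 + 3.18 + 15.13 = 64.80 thousand (those not working and not actively searching are outside the labor force — including those who want a job but have given up searching).
Civilian working-age population = 255.78 + 64.80 = 320.58 thousand.
Unemployment rate = 17.57 / 255.78 = 6.87%.
Labor force participation rate = 255.78 / 320.58 = 79.79%.

Unemployment rate ≈ 6.87%; labor force participation rate ≈ 79.79%.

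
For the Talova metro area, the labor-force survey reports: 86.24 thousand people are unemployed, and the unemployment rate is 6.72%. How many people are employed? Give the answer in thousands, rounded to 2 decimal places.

Labor force = U / u = 86.24 / 0.0672 ≈ 1,283.33 thousand.
Employed = labor force − unemployed = 1,283.33 − 86.24 = 1,197.09 thousand.

About 1,197.09 thousand are employed.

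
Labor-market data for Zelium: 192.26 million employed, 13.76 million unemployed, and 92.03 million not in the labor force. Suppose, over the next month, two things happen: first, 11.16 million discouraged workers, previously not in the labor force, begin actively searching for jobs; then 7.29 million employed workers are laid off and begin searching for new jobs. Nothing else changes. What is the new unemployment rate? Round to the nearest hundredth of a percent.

New unemployment rate ≈ 14.83%.

Initially, labor force = 192.26 + 13.76 = 206.02 million, so u = 13.76/206.02 = 6.68%.
After the first change, unemployed and labor force both rise by 11.16 → E = 192.26, U = 24.92, labor force = 217.18 million.
After the second change, employed falls and unemployed rises by 7.29; labor force unchanged → E = 184.97, U = 32.21, labor force = 217.18 million.
New unemployment rate = 32.21 / 217.18 = 14.83%.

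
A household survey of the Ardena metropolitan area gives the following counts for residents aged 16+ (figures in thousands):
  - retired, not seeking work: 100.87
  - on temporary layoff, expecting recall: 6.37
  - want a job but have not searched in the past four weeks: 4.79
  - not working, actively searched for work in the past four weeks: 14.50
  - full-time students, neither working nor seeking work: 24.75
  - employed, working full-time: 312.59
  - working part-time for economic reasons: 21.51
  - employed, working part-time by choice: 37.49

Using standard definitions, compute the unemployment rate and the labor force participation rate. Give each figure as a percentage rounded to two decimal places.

Employed = 312.59 + 21.51 + 37.49 = 371.59 thousand (anyone who worked, including part-time for economic reasons, counts as employed).
Unemployed = 6.37 + 14.50 = 20.87 thousand (jobless and actively searching, or on temporary layoff).
Labor force = 371.59 + 20.87 = 392.46 thousand.
Not in labor force = 100.87 + 4.79 + 24.75 = 130.41 thousand (those not working and not actively searching are outside the labor force — including those who want a job but have given up searching).
Civilian working-age population = 392.46 + 130.41 = 522.87 thousand.
Unemployment rate = 20.87 / 392.46 = 5.32%.
Labor force participation rate = 392.46 / 522.87 = 75.06%.

Unemployment rate ≈ 5.32%; labor force participation rate ≈ 75.06%.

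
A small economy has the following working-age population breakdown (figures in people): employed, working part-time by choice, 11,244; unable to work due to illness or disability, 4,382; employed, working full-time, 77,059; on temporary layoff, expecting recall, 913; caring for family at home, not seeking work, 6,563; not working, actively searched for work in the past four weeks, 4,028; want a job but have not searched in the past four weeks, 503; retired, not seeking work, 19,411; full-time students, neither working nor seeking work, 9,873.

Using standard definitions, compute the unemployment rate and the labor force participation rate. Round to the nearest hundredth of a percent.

Unemployment rate ≈ 5.30%; labor force participation rate ≈ 69.60%.

Employed = 11,244 + 77,059 = 88,303.
Unemployed = 913 + 4,028 = 4,941 (jobless and actively searching, or on temporary layoff).
Labor force = 88,303 + 4,941 = 93,244.
Not in labor force = 4,382 + 6,563 + 503 + 19,411 + 9,873 = 40,732 (those not working and not actively searching are outside the labor force — including those who want a job but have given up searching).
Civilian working-age population = 93,244 + 40,732 = 133,976.
Unemployment rate = 4,941 / 93,244 = 5.30%.
Labor force participation rate = 93,244 / 133,976 = 69.60%.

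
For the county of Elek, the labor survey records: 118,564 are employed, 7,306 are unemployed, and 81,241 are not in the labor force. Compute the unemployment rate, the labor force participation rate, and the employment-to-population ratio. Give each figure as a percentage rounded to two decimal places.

Labor force = employed + unemployed = 118,564 + 7,306 = 125,870.
Working-age population = 125,870 + 81,241 = 207,111.
Unemployment rate = 7,306 / 125,870 = 5.80%.
Labor force participation rate = 125,870 / 207,111 = 60.77%.
Employment-population ratio = 118,564 / 207,111 = 57.25%.

Unemployment rate ≈ 5.80%; labor force participation rate ≈ 60.77%; employment-population ratio ≈ 57.25%.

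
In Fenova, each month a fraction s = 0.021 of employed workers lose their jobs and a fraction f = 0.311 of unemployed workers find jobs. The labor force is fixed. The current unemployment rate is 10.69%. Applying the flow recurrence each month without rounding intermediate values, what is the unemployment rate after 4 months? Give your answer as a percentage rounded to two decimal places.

With a fixed labor force, u_{t+1} = u_t + s·(1−u_t) − f·u_t = u_t·(1−s−f) + s.
Here 1−s−f = 0.668 and s = 0.021.
u_1 = 0.106900 × 0.668 + 0.021 = 0.092409.
u_2 = 0.092409 × 0.668 + 0.021 = 0.082729.
u_3 = 0.082729 × 0.668 + 0.021 = 0.076263.
u_4 = 0.076263 × 0.668 + 0.021 = 0.071944.

Unemployment rate after four months ≈ 7.19%.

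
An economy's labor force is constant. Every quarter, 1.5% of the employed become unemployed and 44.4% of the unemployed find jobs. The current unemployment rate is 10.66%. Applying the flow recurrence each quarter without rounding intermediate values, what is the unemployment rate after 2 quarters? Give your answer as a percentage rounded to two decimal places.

With a fixed labor force, u_{t+1} = u_t + s·(1−u_t) − f·u_t = u_t·(1−s−f) + s.
Here 1−s−f = 0.541 and s = 0.015.
u_1 = 0.106600 × 0.541 + 0.015 = 0.072671.
u_2 = 0.072671 × 0.541 + 0.015 = 0.054315.

Unemployment rate after two quarters ≈ 5.43%.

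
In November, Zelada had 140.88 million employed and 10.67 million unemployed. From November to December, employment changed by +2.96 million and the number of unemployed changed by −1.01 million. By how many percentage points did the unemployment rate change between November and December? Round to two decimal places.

November: labor force = 140.88 + 10.67 = 151.55; u = 10.67/151.55 = 7.04%.
December: labor force = 143.84 + 9.66 = 153.50; u = 9.66/153.50 = 6.29%.
Change = 6.29% − 7.04% = −0.75 pp.

The unemployment rate changed by −0.75 percentage points.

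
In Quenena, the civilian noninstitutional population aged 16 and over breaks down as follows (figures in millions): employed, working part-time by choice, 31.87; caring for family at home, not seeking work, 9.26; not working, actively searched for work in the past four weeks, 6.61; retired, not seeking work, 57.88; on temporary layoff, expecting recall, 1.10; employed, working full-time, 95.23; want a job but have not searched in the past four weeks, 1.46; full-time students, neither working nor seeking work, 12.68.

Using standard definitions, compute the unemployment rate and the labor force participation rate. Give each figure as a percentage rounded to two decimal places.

Unemployment rate ≈ 5.72%; labor force participation rate ≈ 62.39%.

Employed = 31.87 + 95.23 = 127.10 million.
Unemployed = 6.61 + 1.10 = 7.71 million (jobless and actively searching, or on temporary layoff).
Labor force = 127.10 + 7.71 = 134.81 million.
Not in labor force = 9.26 + 57.88 + 1.46 + 12.68 = 81.28 million (those not working and not actively searching are outside the labor force — including those who want a job but have given up searching).
Civilian working-age population = 134.81 + 81.28 = 216.09 million.
Unemployment rate = 7.71 / 134.81 = 5.72%.
Labor force participation rate = 134.81 / 216.09 = 62.39%.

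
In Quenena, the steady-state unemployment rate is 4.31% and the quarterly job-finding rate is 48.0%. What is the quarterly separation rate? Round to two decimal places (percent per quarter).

Separation rate ≈ 2.16% per quarter.

From u* = s/(s+f): s = u·f/(1−u).
s = 0.0431 × 48.0 / (1 − 0.0431) = 2.0688 / 0.9569 ≈ 2.16% per quarter.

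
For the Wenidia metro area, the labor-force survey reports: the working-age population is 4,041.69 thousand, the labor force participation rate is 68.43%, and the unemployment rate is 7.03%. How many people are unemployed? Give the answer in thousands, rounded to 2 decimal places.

About 194.43 thousand are unemployed.

Labor force = 0.6843 × 4,041.69 = 2,765.73 thousand.
Unemployed = 0.0703 × 2,765.73 ≈ 194.43 thousand.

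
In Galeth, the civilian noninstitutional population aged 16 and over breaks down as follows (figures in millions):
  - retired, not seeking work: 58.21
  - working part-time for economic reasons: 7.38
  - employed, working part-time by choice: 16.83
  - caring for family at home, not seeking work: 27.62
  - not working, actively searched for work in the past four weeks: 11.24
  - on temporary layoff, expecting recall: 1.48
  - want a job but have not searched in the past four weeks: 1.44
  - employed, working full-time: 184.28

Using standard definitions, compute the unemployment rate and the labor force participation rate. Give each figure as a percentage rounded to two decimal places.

Employed = 7.38 + 16.83 + 184.28 = 208.49 million (anyone who worked, including part-time for economic reasons, counts as employed).
Unemployed = 11.24 + 1.48 = 12.72 million (jobless and actively searching, or on temporary layoff).
Labor force = 208.49 + 12.72 = 221.21 million.
Not in labor force = 58.21 + 27.62 + 1.44 = 87.27 million (those not working and not actively searching are outside the labor force — including those who want a job but have given up searching).
Civilian working-age population = 221.21 + 87.27 = 308.48 million.
Unemployment rate = 12.72 / 221.21 = 5.75%.
Labor force participation rate = 221.21 / 308.48 = 71.71%.

Unemployment rate ≈ 5.75%; labor force participation rate ≈ 71.71%.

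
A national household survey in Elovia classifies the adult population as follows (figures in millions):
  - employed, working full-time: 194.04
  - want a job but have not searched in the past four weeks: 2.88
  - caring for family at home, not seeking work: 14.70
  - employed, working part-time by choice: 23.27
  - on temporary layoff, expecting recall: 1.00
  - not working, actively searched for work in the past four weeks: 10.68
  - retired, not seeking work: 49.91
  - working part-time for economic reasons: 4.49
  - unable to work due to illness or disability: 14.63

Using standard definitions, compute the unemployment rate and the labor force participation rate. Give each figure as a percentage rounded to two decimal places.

Employed = 194.04 + 23.27 + 4.49 = 221.80 million (anyone who worked, including part-time for economic reasons, counts as employed).
Unemployed = 1.00 + 10.68 = 11.68 million (jobless and actively searching, or on temporary layoff).
Labor force = 221.80 + 11.68 = 233.48 million.
Not in labor force = 2.88 + 14.70 + 49.91 + 14.63 = 82.12 million (those not working and not actively searching are outside the labor force — including those who want a job but have given up searching).
Civilian working-age population = 233.48 + 82.12 = 315.60 million.
Unemployment rate = 11.68 / 233.48 = 5.00%.
Labor force participation rate = 233.48 / 315.60 = 73.98%.

Unemployment rate ≈ 5.00%; labor force participation rate ≈ 73.98%.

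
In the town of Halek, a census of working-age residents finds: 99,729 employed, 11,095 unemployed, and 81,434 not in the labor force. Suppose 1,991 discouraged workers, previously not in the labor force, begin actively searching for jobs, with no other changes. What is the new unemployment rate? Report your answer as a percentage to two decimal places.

Initially, labor force = 99,729 + 11,095 = 110,824, so u = 11,095/110,824 = 10.01%.
After the change, unemployed and labor force both rise by 1,991 → E = 99,729, U = 13,086, labor force = 112,815.
New unemployment rate = 13,086 / 112,815 = 11.60%.

New unemployment rate ≈ 11.60%.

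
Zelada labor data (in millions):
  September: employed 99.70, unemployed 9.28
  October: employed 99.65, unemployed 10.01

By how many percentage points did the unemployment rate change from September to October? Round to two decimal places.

September: labor force = 99.70 + 9.28 = 108.98; u = 9.28/108.98 = 8.52%.
October: labor force = 99.65 + 10.01 = 109.66; u = 10.01/109.66 = 9.13%.
Change = 9.13% − 8.52% = +0.61 pp.

The unemployment rate changed by +0.61 percentage points.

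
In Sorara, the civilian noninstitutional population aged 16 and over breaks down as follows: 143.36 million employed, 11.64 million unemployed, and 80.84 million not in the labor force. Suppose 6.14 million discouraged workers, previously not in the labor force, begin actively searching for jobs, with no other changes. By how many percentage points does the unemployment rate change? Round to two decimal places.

Initially, labor force = 143.36 + 11.64 = 155.00 million, so u = 11.64/155.00 = 7.51%.
After the change, unemployed and labor force both rise by 6.14 → E = 143.36, U = 17.78, labor force = 161.14 million.
New unemployment rate = 17.78 / 161.14 = 11.03%.
Change = 11.03% − 7.51% = +3.52 percentage points.

The unemployment rate changes by +3.52 percentage points.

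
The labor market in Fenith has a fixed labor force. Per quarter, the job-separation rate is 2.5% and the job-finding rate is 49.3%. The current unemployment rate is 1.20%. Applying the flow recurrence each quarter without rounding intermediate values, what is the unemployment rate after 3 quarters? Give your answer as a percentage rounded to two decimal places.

With a fixed labor force, u_{t+1} = u_t + s·(1−u_t) − f·u_t = u_t·(1−s−f) + s.
Here 1−s−f = 0.482 and s = 0.025.
u_1 = 0.012000 × 0.482 + 0.025 = 0.030784.
u_2 = 0.030784 × 0.482 + 0.025 = 0.039838.
u_3 = 0.039838 × 0.482 + 0.025 = 0.044202.

Unemployment rate after three quarters ≈ 4.42%.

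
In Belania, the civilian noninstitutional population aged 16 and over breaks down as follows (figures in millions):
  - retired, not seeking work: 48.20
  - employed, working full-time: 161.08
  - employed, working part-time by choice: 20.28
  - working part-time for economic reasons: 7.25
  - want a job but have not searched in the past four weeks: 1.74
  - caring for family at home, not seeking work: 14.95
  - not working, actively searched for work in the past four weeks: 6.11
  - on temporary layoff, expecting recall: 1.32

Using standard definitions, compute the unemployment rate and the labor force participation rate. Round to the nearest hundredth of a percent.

Employed = 161.08 + 20.28 + 7.25 = 188.61 million (anyone who worked, including part-time for economic reasons, counts as employed).
Unemployed = 6.11 + 1.32 = 7.43 million (jobless and actively searching, or on temporary layoff).
Labor force = 188.61 + 7.43 = 196.04 million.
Not in labor force = 48.20 + 1.74 + 14.95 = 64.89 million (those not working and not actively searching are outside the labor force — including those who want a job but have given up searching).
Civilian working-age population = 196.04 + 64.89 = 260.93 million.
Unemployment rate = 7.43 / 196.04 = 3.79%.
Labor force participation rate = 196.04 / 260.93 = 75.13%.

Unemployment rate ≈ 3.79%; labor force participation rate ≈ 75.13%.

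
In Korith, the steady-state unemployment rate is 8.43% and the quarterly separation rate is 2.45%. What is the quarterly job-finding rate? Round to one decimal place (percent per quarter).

From u* = s/(s+f): f = s·(1−u)/u.
f = 2.45 × (1 − 0.0843) / 0.0843 = 2.2435 / 0.0843 ≈ 26.6% per quarter.

Job-finding rate ≈ 26.6% per quarter.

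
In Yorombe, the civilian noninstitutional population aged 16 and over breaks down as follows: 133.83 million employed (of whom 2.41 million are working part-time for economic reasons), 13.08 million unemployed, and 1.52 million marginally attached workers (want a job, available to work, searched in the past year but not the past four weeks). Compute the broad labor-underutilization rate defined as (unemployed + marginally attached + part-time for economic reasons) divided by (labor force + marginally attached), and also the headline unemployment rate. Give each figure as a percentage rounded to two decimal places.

Broad underutilization rate ≈ 11.46%; headline unemployment rate ≈ 8.90%.

Labor force = 133.83 + 13.08 = 146.91 million.
Numerator = 13.08 + 1.52 + 2.41 = 17.01 million.
Denominator = 146.91 + 1.52 = 148.43 million.
Broad rate = 17.01 / 148.43 = 11.46%.
Headline unemployment rate = 13.08 / 146.91 = 8.90%.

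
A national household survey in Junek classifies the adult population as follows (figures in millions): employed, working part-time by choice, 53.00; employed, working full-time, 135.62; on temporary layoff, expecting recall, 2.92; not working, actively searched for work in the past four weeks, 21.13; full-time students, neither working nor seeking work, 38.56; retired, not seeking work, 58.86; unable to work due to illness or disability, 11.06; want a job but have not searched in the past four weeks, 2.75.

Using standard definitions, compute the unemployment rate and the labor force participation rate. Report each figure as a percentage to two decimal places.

Unemployment rate ≈ 11.31%; labor force participation rate ≈ 65.66%.

Employed = 53.00 + 135.62 = 188.62 million.
Unemployed = 2.92 + 21.13 = 24.05 million (jobless and actively searching, or on temporary layoff).
Labor force = 188.62 + 24.05 = 212.67 million.
Not in labor force = 38.56 + 58.86 + 11.06 + 2.75 = 111.23 million (those not working and not actively searching are outside the labor force — including those who want a job but have given up searching).
Civilian working-age population = 212.67 + 111.23 = 323.90 million.
Unemployment rate = 24.05 / 212.67 = 11.31%.
Labor force participation rate = 212.67 / 323.90 = 65.66%.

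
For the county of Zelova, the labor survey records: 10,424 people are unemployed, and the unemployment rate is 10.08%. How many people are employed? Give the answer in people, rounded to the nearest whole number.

About 92,989 are employed.

Labor force = U / u = 10,424 / 0.1008 ≈ 103,413.
Employed = labor force − unemployed = 103,413 − 10,424 = 92,989.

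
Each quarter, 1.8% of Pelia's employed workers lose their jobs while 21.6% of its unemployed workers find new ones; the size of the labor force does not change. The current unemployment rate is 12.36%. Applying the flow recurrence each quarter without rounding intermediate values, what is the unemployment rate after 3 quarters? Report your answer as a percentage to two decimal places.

With a fixed labor force, u_{t+1} = u_t + s·(1−u_t) − f·u_t = u_t·(1−s−f) + s.
Here 1−s−f = 0.766 and s = 0.018.
u_1 = 0.123600 × 0.766 + 0.018 = 0.112678.
u_2 = 0.112678 × 0.766 + 0.018 = 0.104311.
u_3 = 0.104311 × 0.766 + 0.018 = 0.097902.

Unemployment rate after three quarters ≈ 9.79%.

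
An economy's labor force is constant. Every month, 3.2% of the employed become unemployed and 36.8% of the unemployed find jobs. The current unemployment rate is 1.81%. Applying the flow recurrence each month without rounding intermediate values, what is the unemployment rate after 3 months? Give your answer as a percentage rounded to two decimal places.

With a fixed labor force, u_{t+1} = u_t + s·(1−u_t) − f·u_t = u_t·(1−s−f) + s.
Here 1−s−f = 0.600 and s = 0.032.
u_1 = 0.018100 × 0.600 + 0.032 = 0.042860.
u_2 = 0.042860 × 0.600 + 0.032 = 0.057716.
u_3 = 0.057716 × 0.600 + 0.032 = 0.066630.

Unemployment rate after three months ≈ 6.66%.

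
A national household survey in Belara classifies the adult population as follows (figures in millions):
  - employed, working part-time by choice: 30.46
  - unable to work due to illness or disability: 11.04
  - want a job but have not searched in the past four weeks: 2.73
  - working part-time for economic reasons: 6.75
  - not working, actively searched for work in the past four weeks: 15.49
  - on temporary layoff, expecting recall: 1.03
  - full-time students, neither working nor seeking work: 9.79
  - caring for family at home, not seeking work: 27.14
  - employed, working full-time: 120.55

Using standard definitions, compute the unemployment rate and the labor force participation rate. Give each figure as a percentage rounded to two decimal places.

Employed = 30.46 + 6.75 + 120.55 = 157.76 million (anyone who worked, including part-time for economic reasons, counts as employed).
Unemployed = 15.49 + 1.03 = 16.52 million (jobless and actively searching, or on temporary layoff).
Labor force = 157.76 + 16.52 = 174.28 million.
Not in labor force = 11.04 + 2.73 + 9.79 + 27.14 = 50.70 million (those not working and not actively searching are outside the labor force — including those who want a job but have given up searching).
Civilian working-age population = 174.28 + 50.70 = 224.98 million.
Unemployment rate = 16.52 / 174.28 = 9.48%.
Labor force participation rate = 174.28 / 224.98 = 77.46%.

Unemployment rate ≈ 9.48%; labor force participation rate ≈ 77.46%.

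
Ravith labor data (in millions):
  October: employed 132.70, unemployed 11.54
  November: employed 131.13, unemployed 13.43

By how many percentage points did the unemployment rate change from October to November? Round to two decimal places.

October: labor force = 132.70 + 11.54 = 144.24; u = 11.54/144.24 = 8.00%.
November: labor force = 131.13 + 13.43 = 144.56; u = 13.43/144.56 = 9.29%.
Change = 9.29% − 8.00% = +1.29 pp.

The unemployment rate changed by +1.29 percentage points.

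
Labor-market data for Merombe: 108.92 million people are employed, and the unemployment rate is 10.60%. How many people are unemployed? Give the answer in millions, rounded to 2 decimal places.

Let U be the number unemployed. The labor force is E + U, and U/(E+U) = 0.1060.
So U = 0.1060 × 108.92 / (1 − 0.1060) = 11.5455 / 0.8940 ≈ 12.91 million.

About 12.91 million are unemployed.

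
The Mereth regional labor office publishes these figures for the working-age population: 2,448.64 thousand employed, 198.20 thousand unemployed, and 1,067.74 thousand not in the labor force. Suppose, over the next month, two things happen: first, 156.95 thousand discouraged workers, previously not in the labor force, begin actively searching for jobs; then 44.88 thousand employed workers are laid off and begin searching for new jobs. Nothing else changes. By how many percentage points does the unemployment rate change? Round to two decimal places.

Initially, labor force = 2,448.64 + 198.20 = 2,646.84 thousand, so u = 198.20/2,646.84 = 7.49%.
After the first change, unemployed and labor force both rise by 156.95 → E = 2,448.64, U = 355.15, labor force = 2,803.79 thousand.
After the second change, employed falls and unemployed rises by 44.88; labor force unchanged → E = 2,403.76, U = 400.03, labor force = 2,803.79 thousand.
New unemployment rate = 400.03 / 2,803.79 = 14.27%.
Change = 14.27% − 7.49% = +6.78 percentage points.

The unemployment rate changes by +6.78 percentage points.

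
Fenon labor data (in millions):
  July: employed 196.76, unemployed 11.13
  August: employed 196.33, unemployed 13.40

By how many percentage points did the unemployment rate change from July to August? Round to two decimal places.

July: labor force = 196.76 + 11.13 = 207.89; u = 11.13/207.89 = 5.35%.
August: labor force = 196.33 + 13.40 = 209.73; u = 13.40/209.73 = 6.39%.
Change = 6.39% − 5.35% = +1.04 pp.

The unemployment rate changed by +1.04 percentage points.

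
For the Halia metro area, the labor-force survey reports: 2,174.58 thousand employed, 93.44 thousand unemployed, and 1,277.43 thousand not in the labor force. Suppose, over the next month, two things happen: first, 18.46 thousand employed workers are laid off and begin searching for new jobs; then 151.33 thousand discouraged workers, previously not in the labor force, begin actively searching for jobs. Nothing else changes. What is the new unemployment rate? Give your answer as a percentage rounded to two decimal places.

New unemployment rate ≈ 10.88%.

Initially, labor force = 2,174.58 + 93.44 = 2,268.02 thousand, so u = 93.44/2,268.02 = 4.12%.
After the first change, employed falls and unemployed rises by 18.46; labor force unchanged → E = 2,156.12, U = 111.90, labor force = 2,268.02 thousand.
After the second change, unemployed and labor force both rise by 151.33 → E = 2,156.12, U = 263.23, labor force = 2,419.35 thousand.
New unemployment rate = 263.23 / 2,419.35 = 10.88%.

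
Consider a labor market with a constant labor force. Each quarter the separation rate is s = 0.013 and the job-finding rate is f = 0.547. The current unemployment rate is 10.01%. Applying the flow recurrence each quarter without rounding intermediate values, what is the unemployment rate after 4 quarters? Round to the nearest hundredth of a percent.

With a fixed labor force, u_{t+1} = u_t + s·(1−u_t) − f·u_t = u_t·(1−s−f) + s.
Here 1−s−f = 0.440 and s = 0.013.
u_1 = 0.100100 × 0.440 + 0.013 = 0.057044.
u_2 = 0.057044 × 0.440 + 0.013 = 0.038099.
u_3 = 0.038099 × 0.440 + 0.013 = 0.029764.
u_4 = 0.029764 × 0.440 + 0.013 = 0.026096.

Unemployment rate after four quarters ≈ 2.61%.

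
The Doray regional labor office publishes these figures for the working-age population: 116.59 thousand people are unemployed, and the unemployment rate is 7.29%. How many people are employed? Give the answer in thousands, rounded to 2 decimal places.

About 1,482.72 thousand are employed.

Labor force = U / u = 116.59 / 0.0729 ≈ 1,599.31 thousand.
Employed = labor force − unemployed = 1,599.31 − 116.59 = 1,482.72 thousand.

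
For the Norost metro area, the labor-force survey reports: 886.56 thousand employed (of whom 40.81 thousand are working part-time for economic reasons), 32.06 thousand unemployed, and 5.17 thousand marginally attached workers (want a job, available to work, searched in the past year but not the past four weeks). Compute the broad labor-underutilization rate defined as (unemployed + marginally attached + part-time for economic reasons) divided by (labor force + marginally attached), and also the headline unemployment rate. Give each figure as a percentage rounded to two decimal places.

Broad underutilization rate ≈ 8.45%; headline unemployment rate ≈ 3.49%.

Labor force = 886.56 + 32.06 = 918.62 thousand.
Numerator = 32.06 + 5.17 + 40.81 = 78.04 thousand.
Denominator = 918.62 + 5.17 = 923.79 thousand.
Broad rate = 78.04 / 923.79 = 8.45%.
Headline unemployment rate = 32.06 / 918.62 = 3.49%.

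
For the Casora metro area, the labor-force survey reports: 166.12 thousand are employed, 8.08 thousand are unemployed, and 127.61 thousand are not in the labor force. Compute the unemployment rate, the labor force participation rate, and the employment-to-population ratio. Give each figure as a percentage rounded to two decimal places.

Labor force = employed + unemployed = 166.12 + 8.08 = 174.20 thousand.
Working-age population = 174.20 + 127.61 = 301.81 thousand.
Unemployment rate = 8.08 / 174.20 = 4.64%.
Labor force participation rate = 174.20 / 301.81 = 57.72%.
Employment-population ratio = 166.12 / 301.81 = 55.04%.

Unemployment rate ≈ 4.64%; labor force participation rate ≈ 57.72%; employment-population ratio ≈ 55.04%.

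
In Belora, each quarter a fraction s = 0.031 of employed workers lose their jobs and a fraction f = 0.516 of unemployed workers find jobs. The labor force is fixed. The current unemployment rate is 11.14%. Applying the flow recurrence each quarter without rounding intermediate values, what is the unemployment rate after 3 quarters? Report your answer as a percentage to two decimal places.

Unemployment rate after three quarters ≈ 6.18%.

With a fixed labor force, u_{t+1} = u_t + s·(1−u_t) − f·u_t = u_t·(1−s−f) + s.
Here 1−s−f = 0.453 and s = 0.031.
u_1 = 0.111400 × 0.453 + 0.031 = 0.081464.
u_2 = 0.081464 × 0.453 + 0.031 = 0.067903.
u_3 = 0.067903 × 0.453 + 0.031 = 0.061760.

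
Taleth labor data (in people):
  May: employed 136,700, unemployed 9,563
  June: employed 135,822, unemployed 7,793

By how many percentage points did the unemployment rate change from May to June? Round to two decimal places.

May: labor force = 136,700 + 9,563 = 146,263; u = 9,563/146,263 = 6.54%.
June: labor force = 135,822 + 7,793 = 143,615; u = 7,793/143,615 = 5.43%.
Change = 5.43% − 6.54% = −1.11 pp.

The unemployment rate changed by −1.11 percentage points.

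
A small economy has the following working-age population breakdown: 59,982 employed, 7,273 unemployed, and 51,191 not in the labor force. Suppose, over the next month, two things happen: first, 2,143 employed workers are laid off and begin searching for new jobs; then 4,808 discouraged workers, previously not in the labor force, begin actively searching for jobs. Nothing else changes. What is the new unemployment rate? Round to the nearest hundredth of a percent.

Initially, labor force = 59,982 + 7,273 = 67,255, so u = 7,273/67,255 = 10.81%.
After the first change, employed falls and unemployed rises by 2,143; labor force unchanged → E = 57,839, U = 9,416, labor force = 67,255.
After the second change, unemployed and labor force both rise by 4,808 → E = 57,839, U = 14,224, labor force = 72,063.
New unemployment rate = 14,224 / 72,063 = 19.74%.

New unemployment rate ≈ 19.74%.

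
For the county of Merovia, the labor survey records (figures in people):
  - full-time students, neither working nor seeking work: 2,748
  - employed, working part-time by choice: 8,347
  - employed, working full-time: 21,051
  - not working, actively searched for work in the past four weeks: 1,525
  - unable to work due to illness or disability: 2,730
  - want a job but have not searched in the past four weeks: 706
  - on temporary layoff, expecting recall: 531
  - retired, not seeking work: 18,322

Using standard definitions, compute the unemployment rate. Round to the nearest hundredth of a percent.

Employed = 8,347 + 21,051 = 29,398.
Unemployed = 1,525 + 531 = 2,056 (jobless and actively searching, or on temporary layoff).
Labor force = 29,398 + 2,056 = 31,454.
Unemployment rate = 2,056 / 31,454 = 6.54%.

Unemployment rate ≈ 6.54%.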